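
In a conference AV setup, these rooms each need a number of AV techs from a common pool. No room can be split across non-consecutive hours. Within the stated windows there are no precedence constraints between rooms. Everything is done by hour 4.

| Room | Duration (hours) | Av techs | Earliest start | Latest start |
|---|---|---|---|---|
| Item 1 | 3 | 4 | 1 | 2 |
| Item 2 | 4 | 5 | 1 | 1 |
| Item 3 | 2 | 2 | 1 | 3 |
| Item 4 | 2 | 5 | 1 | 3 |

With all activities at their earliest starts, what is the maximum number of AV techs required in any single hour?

16

Early-start schedule: Item 1@1, Item 2@1, Item 3@1, Item 4@1.
Load per hour: hour 1: 16, hour 2: 16, hour 3: 9, hour 4: 5.
Peak is 16.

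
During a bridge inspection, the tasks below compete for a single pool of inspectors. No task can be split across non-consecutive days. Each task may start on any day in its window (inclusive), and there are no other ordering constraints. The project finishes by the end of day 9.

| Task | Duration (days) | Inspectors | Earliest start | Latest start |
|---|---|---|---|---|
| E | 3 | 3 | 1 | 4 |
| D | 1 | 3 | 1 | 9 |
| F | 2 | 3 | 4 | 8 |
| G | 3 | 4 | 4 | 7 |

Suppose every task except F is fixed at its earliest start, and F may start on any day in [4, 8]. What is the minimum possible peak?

F@4: d1:6  d2:3  d3:3  d4:7  d5:7  d6:4  d7:0  d8:0  d9:0 → peak 7
F@5: d1:6  d2:3  d3:3  d4:4  d5:7  d6:7  d7:0  d8:0  d9:0 → peak 7
F@6: d1:6  d2:3  d3:3  d4:4  d5:4  d6:7  d7:3  d8:0  d9:0 → peak 7
F@7: d1:6  d2:3  d3:3  d4:4  d5:4  d6:4  d7:3  d8:3  d9:0 → peak 6
F@8: d1:6  d2:3  d3:3  d4:4  d5:4  d6:4  d7:0  d8:3  d9:3 → peak 6
Best is F@7, peak 6.

6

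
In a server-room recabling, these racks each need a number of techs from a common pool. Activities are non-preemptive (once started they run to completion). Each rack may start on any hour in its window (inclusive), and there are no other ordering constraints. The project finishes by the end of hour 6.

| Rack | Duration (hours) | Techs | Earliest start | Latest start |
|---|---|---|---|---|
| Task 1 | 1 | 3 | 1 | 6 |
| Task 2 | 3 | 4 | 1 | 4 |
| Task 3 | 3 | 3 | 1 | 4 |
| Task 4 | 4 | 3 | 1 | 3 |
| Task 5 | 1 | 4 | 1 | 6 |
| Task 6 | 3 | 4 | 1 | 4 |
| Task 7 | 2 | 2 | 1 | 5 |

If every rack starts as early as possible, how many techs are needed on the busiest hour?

23

Early-start schedule: Task 1@1, Task 2@1, Task 3@1, Task 4@1, Task 5@1, Task 6@1, Task 7@1.
Load per hour: hour 1: 23, hour 2: 16, hour 3: 14, hour 4: 3, hour 5: 0, hour 6: 0.
Peak is 23.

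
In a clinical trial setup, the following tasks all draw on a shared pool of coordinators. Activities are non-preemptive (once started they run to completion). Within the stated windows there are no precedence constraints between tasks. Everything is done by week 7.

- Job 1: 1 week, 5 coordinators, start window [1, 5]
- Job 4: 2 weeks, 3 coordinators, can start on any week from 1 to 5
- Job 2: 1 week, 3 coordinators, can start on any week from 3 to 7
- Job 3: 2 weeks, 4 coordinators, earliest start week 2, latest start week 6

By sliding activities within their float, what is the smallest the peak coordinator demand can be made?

Early-start (Job 1@1, Job 4@1, Job 2@3, Job 3@2) gives peak 8: w1:8  w2:7  w3:7  w4:0  w5:0  w6:0  w7:0.
Shift Job 4→2, Job 2→4, Job 3→5.
Schedule Job 1@1, Job 4@2, Job 2@4, Job 3@5: w1:5  w2:3  w3:3  w4:3  w5:4  w6:4  w7:0 — peak 5.

5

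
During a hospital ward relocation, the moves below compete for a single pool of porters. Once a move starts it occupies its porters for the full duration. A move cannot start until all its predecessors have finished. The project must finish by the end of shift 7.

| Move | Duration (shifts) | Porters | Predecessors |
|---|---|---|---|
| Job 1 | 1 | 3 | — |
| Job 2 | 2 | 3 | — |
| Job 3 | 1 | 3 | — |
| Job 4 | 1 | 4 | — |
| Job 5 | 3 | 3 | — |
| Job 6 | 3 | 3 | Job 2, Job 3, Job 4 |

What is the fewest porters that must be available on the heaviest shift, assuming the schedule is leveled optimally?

6

Early-start (Job 1@1, Job 2@1, Job 3@1, Job 4@1, Job 5@1, Job 6@3) gives peak 16: s1:16  s2:6  s3:6  s4:3  s5:3  s6:0  s7:0.
Shift Job 3→2, Job 4→3, Job 5→4, Job 6→4.
Schedule Job 1@1, Job 2@1, Job 3@2, Job 4@3, Job 5@4, Job 6@4: s1:6  s2:6  s3:4  s4:6  s5:6  s6:6  s7:0 — peak 6.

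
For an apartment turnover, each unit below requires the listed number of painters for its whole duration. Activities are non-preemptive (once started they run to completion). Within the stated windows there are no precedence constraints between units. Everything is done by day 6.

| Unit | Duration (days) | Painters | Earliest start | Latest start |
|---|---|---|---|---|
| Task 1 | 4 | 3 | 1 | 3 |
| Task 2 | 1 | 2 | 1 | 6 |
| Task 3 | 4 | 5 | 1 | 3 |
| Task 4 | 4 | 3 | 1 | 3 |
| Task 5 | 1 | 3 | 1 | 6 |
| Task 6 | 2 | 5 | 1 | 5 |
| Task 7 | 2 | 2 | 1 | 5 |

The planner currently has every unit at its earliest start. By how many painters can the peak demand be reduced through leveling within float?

12

Early-start peak: d1:23  d2:18  d3:11  d4:11  d5:0  d6:0 ⇒ 23.
Leveled (Task 1@1, Task 2@1, Task 3@1, Task 4@2, Task 5@6, Task 6@5, Task 7@5): d1:10  d2:11  d3:11  d4:11  d5:10  d6:10 ⇒ 11.
Reduction 23 − 11 = 12.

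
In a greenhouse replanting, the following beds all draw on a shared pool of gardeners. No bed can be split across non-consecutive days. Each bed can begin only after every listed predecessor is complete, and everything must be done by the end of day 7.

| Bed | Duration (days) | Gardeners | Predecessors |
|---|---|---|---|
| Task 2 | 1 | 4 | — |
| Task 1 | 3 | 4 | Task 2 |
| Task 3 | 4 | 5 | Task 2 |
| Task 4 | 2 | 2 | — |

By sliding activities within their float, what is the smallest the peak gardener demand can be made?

9

Early-start (Task 2@1, Task 1@2, Task 3@2, Task 4@1) gives peak 11: d1:6  d2:11  d3:9  d4:9  d5:5  d6:0  d7:0.
Shift Task 4→5.
Schedule Task 2@1, Task 1@2, Task 3@2, Task 4@5: d1:4  d2:9  d3:9  d4:9  d5:7  d6:2  d7:0 — peak 9.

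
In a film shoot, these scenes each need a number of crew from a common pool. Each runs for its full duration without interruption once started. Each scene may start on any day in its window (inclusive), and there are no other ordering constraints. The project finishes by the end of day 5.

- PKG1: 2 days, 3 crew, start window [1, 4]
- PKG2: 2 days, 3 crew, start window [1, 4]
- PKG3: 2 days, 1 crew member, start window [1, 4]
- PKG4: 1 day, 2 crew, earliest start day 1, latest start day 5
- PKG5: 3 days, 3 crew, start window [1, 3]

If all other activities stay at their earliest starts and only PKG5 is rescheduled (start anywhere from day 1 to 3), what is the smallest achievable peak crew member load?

PKG5@1: d1:12  d2:10  d3:3  d4:0  d5:0 → peak 12
PKG5@2: d1:9  d2:10  d3:3  d4:3  d5:0 → peak 10
PKG5@3: d1:9  d2:7  d3:3  d4:3  d5:3 → peak 9
Best is PKG5@3, peak 9.

9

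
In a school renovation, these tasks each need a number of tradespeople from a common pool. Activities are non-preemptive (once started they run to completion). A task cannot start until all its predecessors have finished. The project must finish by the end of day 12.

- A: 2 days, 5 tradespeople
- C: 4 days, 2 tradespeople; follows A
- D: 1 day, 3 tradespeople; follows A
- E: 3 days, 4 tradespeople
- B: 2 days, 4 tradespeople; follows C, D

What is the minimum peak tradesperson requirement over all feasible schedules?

Early-start (A@1, C@3, D@3, E@1, B@7) gives peak 9: d1:9  d2:9  d3:9  d4:2  d5:2  d6:2  d7:4  d8:4  d9:0  d10:0  d11:0  d12:0.
Shift E→7, B→10.
Schedule A@1, C@3, D@3, E@7, B@10: d1:5  d2:5  d3:5  d4:2  d5:2  d6:2  d7:4  d8:4  d9:4  d10:4  d11:4  d12:0 — peak 5.

5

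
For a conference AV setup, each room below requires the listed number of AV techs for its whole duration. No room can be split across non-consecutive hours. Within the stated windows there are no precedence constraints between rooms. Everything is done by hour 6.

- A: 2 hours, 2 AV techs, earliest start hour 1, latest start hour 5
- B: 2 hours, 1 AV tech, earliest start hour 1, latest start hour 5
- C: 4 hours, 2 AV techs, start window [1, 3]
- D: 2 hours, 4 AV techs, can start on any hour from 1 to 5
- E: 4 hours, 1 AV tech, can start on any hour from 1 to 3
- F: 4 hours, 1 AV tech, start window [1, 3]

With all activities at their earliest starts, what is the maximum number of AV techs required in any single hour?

11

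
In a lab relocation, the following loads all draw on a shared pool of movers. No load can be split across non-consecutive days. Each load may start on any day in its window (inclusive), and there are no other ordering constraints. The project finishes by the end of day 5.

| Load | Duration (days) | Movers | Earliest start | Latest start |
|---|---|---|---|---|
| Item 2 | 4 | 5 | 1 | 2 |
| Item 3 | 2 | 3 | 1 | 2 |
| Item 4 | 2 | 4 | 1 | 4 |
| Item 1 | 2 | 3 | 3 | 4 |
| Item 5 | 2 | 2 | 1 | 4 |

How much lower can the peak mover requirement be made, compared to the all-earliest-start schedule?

Early-start peak: d1:14  d2:14  d3:8  d4:8  d5:0 ⇒ 14.
Leveled (Item 2@1, Item 3@1, Item 4@1, Item 1@3, Item 5@3): d1:12  d2:12  d3:10  d4:10  d5:0 ⇒ 12.
Reduction 14 − 12 = 2.

2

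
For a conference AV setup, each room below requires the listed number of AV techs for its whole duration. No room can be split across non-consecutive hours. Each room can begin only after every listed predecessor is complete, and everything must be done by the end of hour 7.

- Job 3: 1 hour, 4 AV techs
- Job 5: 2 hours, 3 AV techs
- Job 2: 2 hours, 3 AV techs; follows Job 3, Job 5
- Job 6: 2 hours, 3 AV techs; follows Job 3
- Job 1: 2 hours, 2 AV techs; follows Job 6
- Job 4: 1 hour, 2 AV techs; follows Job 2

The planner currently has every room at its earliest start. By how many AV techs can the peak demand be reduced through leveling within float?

1

Early-start peak: h1:7  h2:6  h3:6  h4:5  h5:4  h6:0  h7:0 ⇒ 7.
Leveled (Job 3@1, Job 5@2, Job 2@4, Job 6@2, Job 1@4, Job 4@6): h1:4  h2:6  h3:6  h4:5  h5:5  h6:2  h7:0 ⇒ 6.
Reduction 7 − 6 = 1.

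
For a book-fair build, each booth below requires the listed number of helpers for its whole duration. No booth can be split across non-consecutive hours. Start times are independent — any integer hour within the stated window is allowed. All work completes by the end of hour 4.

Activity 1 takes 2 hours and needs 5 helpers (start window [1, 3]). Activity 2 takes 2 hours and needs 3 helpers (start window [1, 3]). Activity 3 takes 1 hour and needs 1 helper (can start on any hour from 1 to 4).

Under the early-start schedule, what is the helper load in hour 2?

8

At early start, hour 2 has: Activity 1, Activity 2.
Demand: 5 + 3 = 8.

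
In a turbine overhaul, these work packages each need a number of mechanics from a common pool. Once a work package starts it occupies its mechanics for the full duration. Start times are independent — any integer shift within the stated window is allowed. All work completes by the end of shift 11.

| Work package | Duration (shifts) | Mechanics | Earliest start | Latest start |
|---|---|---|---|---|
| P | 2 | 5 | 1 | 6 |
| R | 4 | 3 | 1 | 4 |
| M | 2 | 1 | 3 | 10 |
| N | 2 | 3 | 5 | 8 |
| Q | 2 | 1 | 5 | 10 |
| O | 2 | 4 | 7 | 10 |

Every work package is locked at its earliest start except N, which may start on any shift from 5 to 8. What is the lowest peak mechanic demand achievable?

8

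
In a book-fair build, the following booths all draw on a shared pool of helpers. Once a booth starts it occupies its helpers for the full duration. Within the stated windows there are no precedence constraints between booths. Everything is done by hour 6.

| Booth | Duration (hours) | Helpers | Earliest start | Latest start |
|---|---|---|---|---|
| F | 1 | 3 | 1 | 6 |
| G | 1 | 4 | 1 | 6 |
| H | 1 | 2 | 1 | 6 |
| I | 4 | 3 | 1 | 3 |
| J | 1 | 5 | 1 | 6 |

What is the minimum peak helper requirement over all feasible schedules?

6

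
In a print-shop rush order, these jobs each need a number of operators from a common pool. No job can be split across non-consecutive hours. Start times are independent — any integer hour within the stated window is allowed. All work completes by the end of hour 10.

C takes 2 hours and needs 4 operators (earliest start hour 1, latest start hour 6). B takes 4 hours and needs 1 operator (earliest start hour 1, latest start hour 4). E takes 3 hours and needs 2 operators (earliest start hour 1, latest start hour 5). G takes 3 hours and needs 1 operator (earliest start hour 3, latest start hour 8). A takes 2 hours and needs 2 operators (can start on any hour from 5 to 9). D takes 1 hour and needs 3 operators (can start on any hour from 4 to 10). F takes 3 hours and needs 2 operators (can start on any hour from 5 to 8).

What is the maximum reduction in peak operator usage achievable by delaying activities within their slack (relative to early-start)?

3

Early-start peak: h1:7  h2:7  h3:4  h4:5  h5:5  h6:4  h7:2  h8:0  h9:0  h10:0 ⇒ 7.
Leveled (C@1, B@3, E@3, G@3, A@6, D@10, F@7): h1:4  h2:4  h3:4  h4:4  h5:4  h6:3  h7:4  h8:2  h9:2  h10:3 ⇒ 4.
Reduction 7 − 4 = 3.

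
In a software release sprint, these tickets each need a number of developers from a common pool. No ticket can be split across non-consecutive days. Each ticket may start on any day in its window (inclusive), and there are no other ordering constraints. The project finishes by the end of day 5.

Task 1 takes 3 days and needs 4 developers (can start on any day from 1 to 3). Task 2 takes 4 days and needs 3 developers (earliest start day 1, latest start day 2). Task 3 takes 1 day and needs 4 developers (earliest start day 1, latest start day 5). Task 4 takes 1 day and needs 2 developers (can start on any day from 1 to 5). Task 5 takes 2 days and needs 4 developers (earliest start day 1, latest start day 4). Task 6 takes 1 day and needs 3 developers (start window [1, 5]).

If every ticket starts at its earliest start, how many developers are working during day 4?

3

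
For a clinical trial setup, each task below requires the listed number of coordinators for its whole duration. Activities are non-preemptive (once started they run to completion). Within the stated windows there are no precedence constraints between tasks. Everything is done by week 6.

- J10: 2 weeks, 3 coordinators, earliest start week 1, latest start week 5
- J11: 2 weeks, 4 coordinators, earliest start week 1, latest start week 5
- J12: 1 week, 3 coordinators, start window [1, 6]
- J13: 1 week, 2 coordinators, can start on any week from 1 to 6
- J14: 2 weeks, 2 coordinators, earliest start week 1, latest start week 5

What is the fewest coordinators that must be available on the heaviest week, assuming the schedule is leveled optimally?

Early-start (J10@1, J11@1, J12@1, J13@1, J14@1) gives peak 14: w1:14  w2:9  w3:0  w4:0  w5:0  w6:0.
Shift J11→3, J12→5, J14→5.
Schedule J10@1, J11@3, J12@5, J13@1, J14@5: w1:5  w2:3  w3:4  w4:4  w5:5  w6:2 — peak 5.

5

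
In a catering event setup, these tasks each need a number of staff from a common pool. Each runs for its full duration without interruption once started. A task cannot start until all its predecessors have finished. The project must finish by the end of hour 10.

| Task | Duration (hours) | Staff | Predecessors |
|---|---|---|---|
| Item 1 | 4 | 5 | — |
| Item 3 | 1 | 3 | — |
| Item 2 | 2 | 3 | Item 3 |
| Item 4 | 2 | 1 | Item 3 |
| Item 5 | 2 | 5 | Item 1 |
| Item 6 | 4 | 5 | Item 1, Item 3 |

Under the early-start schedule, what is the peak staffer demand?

Early-start schedule: Item 1@1, Item 3@1, Item 2@2, Item 4@2, Item 5@5, Item 6@5.
Load per hour: hour 1: 8, hour 2: 9, hour 3: 9, hour 4: 5, hour 5: 10, hour 6: 10, hour 7: 5, hour 8: 5, hour 9: 0, hour 10: 0.
Peak is 10.

10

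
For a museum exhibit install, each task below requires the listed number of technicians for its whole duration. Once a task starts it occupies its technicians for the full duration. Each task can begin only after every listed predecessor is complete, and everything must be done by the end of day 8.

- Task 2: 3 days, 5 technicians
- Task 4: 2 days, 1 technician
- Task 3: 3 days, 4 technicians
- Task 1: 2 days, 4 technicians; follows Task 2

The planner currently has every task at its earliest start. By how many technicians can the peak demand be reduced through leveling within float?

Early-start peak: d1:10  d2:10  d3:9  d4:4  d5:4  d6:0  d7:0  d8:0 ⇒ 10.
Leveled (Task 2@1, Task 4@4, Task 3@4, Task 1@7): d1:5  d2:5  d3:5  d4:5  d5:5  d6:4  d7:4  d8:4 ⇒ 5.
Reduction 10 − 5 = 5.

5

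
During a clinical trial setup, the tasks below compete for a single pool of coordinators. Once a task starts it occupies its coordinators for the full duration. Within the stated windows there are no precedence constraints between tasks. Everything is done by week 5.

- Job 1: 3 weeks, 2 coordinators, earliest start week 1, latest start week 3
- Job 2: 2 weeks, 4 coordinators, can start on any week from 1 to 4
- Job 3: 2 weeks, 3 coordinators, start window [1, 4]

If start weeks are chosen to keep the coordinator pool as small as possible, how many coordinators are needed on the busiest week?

Early-start (Job 1@1, Job 2@1, Job 3@1) gives peak 9: w1:9  w2:9  w3:2  w4:0  w5:0.
Shift Job 2→4.
Schedule Job 1@1, Job 2@4, Job 3@1: w1:5  w2:5  w3:2  w4:4  w5:4 — peak 5.

5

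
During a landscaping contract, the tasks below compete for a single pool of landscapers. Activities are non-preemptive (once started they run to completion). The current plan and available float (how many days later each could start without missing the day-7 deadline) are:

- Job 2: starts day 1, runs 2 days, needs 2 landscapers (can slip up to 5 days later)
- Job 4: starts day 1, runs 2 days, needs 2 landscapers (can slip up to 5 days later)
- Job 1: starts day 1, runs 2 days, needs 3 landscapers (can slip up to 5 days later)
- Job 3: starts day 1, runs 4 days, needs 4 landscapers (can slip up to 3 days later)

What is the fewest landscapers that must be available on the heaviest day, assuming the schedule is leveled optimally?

6

Early-start (Job 2@1, Job 4@1, Job 1@1, Job 3@1) gives peak 11: d1:11  d2:11  d3:4  d4:4  d5:0  d6:0  d7:0.
Shift Job 4→3, Job 3→3.
Schedule Job 2@1, Job 4@3, Job 1@1, Job 3@3: d1:5  d2:5  d3:6  d4:6  d5:4  d6:4  d7:0 — peak 6.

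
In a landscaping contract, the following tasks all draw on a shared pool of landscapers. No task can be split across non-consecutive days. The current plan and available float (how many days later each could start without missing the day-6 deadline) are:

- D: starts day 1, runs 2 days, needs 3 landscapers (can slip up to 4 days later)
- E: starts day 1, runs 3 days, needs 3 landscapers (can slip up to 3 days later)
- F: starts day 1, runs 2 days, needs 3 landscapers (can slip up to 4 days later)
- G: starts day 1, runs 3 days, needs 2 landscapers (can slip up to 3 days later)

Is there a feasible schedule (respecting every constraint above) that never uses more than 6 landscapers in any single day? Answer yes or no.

Schedule D@1, E@1, F@3, G@4: d1:6  d2:6  d3:6  d4:5  d5:2  d6:2 — peak 6 ≤ 6.

yes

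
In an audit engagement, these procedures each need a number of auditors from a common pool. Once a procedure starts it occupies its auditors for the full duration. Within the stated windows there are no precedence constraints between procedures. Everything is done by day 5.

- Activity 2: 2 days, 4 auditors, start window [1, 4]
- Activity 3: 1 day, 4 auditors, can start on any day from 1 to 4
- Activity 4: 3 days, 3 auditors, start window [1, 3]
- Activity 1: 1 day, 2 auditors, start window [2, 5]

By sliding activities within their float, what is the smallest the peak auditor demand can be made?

Early-start (Activity 2@1, Activity 3@1, Activity 4@1, Activity 1@2) gives peak 11: d1:11  d2:9  d3:3  d4:0  d5:0.
Shift Activity 3→3, Activity 1→4.
Schedule Activity 2@1, Activity 3@3, Activity 4@1, Activity 1@4: d1:7  d2:7  d3:7  d4:2  d5:0 — peak 7.

7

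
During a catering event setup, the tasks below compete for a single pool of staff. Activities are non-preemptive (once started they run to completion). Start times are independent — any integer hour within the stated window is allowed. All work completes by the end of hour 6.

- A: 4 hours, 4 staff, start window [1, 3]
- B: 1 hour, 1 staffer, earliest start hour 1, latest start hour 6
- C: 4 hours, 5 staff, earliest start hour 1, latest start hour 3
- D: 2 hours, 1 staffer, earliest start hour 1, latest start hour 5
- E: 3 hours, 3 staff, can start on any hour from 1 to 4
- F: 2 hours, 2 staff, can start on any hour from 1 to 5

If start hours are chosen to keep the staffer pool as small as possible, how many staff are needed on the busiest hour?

12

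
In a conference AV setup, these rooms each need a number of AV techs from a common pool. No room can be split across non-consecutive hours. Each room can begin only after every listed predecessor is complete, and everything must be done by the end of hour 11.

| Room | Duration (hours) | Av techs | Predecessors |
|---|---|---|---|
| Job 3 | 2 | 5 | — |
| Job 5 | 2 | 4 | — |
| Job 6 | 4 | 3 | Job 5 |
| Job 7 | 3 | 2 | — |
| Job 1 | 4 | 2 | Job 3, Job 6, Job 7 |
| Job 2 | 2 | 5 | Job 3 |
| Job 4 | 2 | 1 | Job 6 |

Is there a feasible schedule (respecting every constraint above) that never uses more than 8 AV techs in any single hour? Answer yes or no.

yes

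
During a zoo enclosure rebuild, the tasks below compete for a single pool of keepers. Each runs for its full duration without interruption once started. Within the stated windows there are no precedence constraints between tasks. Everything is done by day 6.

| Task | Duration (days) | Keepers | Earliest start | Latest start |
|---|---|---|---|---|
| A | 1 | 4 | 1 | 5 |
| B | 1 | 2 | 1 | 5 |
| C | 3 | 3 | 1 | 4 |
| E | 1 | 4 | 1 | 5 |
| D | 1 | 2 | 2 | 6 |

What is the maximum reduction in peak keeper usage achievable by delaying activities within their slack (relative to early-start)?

9

Early-start peak: d1:13  d2:5  d3:3  d4:0  d5:0  d6:0 ⇒ 13.
Leveled (A@1, B@2, C@4, E@3, D@2): d1:4  d2:4  d3:4  d4:3  d5:3  d6:3 ⇒ 4.
Reduction 13 − 4 = 9.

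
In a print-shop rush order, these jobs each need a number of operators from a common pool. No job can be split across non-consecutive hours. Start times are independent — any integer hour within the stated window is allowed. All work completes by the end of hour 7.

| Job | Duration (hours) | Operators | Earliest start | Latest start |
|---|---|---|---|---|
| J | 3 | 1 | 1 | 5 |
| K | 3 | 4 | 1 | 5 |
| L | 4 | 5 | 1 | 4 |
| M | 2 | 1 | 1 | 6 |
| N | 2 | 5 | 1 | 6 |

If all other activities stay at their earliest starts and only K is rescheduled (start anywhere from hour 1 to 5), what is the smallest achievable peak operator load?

12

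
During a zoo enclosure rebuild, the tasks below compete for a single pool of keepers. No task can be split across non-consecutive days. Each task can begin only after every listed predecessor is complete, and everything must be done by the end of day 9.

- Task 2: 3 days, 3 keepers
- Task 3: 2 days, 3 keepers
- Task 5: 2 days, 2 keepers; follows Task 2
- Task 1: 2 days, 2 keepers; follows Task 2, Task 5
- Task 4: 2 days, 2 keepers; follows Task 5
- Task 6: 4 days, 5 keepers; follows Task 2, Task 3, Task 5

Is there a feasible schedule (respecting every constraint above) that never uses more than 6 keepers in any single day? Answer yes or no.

The minimum achievable peak is 7; 6 < 7, so no feasible schedule stays within the cap.

no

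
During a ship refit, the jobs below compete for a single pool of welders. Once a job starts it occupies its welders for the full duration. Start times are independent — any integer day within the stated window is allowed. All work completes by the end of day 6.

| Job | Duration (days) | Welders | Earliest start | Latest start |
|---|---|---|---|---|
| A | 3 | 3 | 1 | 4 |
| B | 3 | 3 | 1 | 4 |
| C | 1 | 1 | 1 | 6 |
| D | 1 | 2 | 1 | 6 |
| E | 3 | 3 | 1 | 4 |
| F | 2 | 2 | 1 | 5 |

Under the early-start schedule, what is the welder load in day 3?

9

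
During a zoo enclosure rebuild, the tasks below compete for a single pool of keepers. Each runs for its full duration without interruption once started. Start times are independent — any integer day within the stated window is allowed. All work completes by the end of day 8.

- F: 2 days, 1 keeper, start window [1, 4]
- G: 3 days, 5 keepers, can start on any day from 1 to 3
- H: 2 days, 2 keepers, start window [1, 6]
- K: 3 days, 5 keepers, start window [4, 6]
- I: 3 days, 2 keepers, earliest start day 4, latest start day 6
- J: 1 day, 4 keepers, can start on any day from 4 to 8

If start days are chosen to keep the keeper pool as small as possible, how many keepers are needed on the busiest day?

7

Early-start (F@1, G@1, H@1, K@4, I@4, J@4) gives peak 11: d1:8  d2:8  d3:5  d4:11  d5:7  d6:7  d7:0  d8:0.
Shift H→3, I→5, J→7.
Schedule F@1, G@1, H@3, K@4, I@5, J@7: d1:6  d2:6  d3:7  d4:7  d5:7  d6:7  d7:6  d8:0 — peak 7.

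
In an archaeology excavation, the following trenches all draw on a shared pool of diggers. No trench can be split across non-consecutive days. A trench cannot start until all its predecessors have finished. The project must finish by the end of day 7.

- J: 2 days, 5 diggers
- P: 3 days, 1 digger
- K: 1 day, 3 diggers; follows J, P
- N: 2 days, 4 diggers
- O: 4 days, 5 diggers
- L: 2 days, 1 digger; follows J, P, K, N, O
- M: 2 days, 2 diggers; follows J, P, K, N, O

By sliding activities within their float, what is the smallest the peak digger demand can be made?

Early-start (J@1, P@1, K@4, N@1, O@1, L@5, M@5) gives peak 15: d1:15  d2:15  d3:6  d4:8  d5:3  d6:3  d7:0.
Shift K→5, N→3, L→6, M→6.
Schedule J@1, P@1, K@5, N@3, O@1, L@6, M@6: d1:11  d2:11  d3:10  d4:9  d5:3  d6:3  d7:3 — peak 11.

11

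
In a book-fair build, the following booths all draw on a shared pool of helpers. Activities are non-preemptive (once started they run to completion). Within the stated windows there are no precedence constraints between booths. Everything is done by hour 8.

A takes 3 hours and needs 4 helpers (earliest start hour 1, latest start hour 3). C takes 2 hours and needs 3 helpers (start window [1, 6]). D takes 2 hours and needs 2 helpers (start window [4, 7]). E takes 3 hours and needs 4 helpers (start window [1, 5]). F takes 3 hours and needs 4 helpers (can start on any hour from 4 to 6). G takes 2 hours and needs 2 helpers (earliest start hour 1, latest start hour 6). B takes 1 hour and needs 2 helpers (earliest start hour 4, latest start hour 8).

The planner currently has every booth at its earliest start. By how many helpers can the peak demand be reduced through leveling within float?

Early-start peak: h1:13  h2:13  h3:8  h4:8  h5:6  h6:4  h7:0  h8:0 ⇒ 13.
Leveled (A@1, C@1, D@4, E@3, F@6, G@4, B@6): h1:7  h2:7  h3:8  h4:8  h5:8  h6:6  h7:4  h8:4 ⇒ 8.
Reduction 13 − 8 = 5.

5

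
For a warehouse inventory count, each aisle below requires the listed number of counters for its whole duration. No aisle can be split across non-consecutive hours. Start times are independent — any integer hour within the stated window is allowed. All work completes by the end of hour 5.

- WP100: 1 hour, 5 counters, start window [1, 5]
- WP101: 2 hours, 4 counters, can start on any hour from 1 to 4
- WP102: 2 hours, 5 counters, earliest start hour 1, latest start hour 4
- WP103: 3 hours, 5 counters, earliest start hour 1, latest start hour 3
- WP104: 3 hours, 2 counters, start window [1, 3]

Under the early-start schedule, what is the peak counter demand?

21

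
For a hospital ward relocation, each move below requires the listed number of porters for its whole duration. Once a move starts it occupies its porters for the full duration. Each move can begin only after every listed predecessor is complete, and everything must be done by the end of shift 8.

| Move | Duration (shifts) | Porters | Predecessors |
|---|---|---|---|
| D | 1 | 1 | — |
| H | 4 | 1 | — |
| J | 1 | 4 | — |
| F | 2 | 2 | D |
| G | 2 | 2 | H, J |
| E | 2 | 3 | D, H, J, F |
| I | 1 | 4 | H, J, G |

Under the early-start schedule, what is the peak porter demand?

6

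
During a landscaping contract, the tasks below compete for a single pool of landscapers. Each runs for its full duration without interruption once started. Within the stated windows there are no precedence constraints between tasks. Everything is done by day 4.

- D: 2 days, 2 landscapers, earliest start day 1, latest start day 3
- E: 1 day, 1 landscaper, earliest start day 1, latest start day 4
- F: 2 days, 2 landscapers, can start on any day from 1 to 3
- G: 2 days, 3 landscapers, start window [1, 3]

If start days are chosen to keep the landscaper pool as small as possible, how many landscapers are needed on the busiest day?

Early-start (D@1, E@1, F@1, G@1) gives peak 8: d1:8  d2:7  d3:0  d4:0.
Shift E→3, G→3.
Schedule D@1, E@3, F@1, G@3: d1:4  d2:4  d3:4  d4:3 — peak 4.
Total landscaper-days = 15 over 4 days ⇒ peak ≥ ⌈15/4⌉ = 4, so 4 is optimal.

4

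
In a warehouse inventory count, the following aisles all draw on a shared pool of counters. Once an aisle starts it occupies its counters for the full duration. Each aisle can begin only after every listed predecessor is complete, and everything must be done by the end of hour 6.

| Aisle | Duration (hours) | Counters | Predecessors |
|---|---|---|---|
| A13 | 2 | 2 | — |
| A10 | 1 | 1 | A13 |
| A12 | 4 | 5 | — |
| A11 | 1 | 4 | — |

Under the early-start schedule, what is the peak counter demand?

Early-start schedule: A13@1, A10@3, A12@1, A11@1.
Load per hour: hour 1: 11, hour 2: 7, hour 3: 6, hour 4: 5, hour 5: 0, hour 6: 0.
Peak is 11.

11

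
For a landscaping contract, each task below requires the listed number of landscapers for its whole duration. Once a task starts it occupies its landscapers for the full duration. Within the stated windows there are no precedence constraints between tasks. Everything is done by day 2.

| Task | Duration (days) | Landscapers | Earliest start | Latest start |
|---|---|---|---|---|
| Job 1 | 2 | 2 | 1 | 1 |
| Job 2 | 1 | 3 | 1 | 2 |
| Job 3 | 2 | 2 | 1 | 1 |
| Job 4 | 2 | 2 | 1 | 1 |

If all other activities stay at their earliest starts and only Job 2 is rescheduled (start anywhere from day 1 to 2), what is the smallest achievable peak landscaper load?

9

Job 2@1: d1:9  d2:6 → peak 9
Job 2@2: d1:6  d2:9 → peak 9
Best is Job 2@1, peak 9.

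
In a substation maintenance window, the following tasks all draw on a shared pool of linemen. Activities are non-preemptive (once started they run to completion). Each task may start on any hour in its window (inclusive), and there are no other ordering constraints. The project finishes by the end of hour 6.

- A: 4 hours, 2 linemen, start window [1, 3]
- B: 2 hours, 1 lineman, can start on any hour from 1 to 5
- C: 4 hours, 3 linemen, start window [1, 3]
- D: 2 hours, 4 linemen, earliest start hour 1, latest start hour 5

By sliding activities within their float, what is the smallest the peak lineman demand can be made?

5

Early-start (A@1, B@1, C@1, D@1) gives peak 10: h1:10  h2:10  h3:5  h4:5  h5:0  h6:0.
Shift B→5, D→5.
Schedule A@1, B@5, C@1, D@5: h1:5  h2:5  h3:5  h4:5  h5:5  h6:5 — peak 5.
Total lineman-hours = 30 over 6 hours ⇒ peak ≥ ⌈30/6⌉ = 5, so 5 is optimal.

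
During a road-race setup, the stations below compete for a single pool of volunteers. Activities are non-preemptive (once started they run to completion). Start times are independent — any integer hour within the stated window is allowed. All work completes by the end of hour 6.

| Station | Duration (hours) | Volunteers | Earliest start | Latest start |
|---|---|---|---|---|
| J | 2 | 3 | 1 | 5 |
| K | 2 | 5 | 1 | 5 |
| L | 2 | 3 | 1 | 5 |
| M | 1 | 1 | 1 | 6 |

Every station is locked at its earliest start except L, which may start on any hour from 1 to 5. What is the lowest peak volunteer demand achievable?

L@1: h1:12  h2:11  h3:0  h4:0  h5:0  h6:0 → peak 12
L@2: h1:9  h2:11  h3:3  h4:0  h5:0  h6:0 → peak 11
L@3: h1:9  h2:8  h3:3  h4:3  h5:0  h6:0 → peak 9
L@4: h1:9  h2:8  h3:0  h4:3  h5:3  h6:0 → peak 9
L@5: h1:9  h2:8  h3:0  h4:0  h5:3  h6:3 → peak 9
Best is L@3, peak 9.

9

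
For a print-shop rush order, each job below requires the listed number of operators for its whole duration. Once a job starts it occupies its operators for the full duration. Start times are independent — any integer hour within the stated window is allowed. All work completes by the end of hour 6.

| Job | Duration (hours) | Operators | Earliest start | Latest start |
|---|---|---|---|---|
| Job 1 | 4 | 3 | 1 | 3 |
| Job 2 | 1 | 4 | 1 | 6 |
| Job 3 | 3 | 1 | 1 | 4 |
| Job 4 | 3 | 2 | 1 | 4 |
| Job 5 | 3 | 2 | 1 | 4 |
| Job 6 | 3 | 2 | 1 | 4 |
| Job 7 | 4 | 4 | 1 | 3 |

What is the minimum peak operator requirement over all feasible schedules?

Early-start (Job 1@1, Job 2@1, Job 3@1, Job 4@1, Job 5@1, Job 6@1, Job 7@1) gives peak 18: h1:18  h2:14  h3:14  h4:7  h5:0  h6:0.
Shift Job 5→4, Job 6→4, Job 7→2.
Schedule Job 1@1, Job 2@1, Job 3@1, Job 4@1, Job 5@4, Job 6@4, Job 7@2: h1:10  h2:10  h3:10  h4:11  h5:8  h6:4 — peak 11.

11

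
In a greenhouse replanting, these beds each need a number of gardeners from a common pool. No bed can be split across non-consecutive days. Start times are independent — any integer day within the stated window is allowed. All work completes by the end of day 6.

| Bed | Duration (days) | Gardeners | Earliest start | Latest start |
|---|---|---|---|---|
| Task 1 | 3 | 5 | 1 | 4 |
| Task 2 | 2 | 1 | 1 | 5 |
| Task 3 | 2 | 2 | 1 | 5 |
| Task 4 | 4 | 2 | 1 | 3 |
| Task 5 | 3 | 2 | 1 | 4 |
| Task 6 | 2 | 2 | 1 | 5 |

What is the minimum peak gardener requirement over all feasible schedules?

Early-start (Task 1@1, Task 2@1, Task 3@1, Task 4@1, Task 5@1, Task 6@1) gives peak 14: d1:14  d2:14  d3:9  d4:2  d5:0  d6:0.
Shift Task 2→4, Task 4→3, Task 5→4, Task 6→4.
Schedule Task 1@1, Task 2@4, Task 3@1, Task 4@3, Task 5@4, Task 6@4: d1:7  d2:7  d3:7  d4:7  d5:7  d6:4 — peak 7.
Total gardener-days = 39 over 6 days ⇒ peak ≥ ⌈39/6⌉ = 7, so 7 is optimal.

7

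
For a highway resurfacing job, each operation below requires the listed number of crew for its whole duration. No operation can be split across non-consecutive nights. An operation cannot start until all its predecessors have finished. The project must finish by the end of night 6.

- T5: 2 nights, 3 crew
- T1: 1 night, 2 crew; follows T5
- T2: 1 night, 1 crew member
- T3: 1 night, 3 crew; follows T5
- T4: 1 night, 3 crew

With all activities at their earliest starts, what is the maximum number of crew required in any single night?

7

Early-start schedule: T5@1, T1@3, T2@1, T3@3, T4@1.
Load per night: night 1: 7, night 2: 3, night 3: 5, night 4: 0, night 5: 0, night 6: 0.
Peak is 7.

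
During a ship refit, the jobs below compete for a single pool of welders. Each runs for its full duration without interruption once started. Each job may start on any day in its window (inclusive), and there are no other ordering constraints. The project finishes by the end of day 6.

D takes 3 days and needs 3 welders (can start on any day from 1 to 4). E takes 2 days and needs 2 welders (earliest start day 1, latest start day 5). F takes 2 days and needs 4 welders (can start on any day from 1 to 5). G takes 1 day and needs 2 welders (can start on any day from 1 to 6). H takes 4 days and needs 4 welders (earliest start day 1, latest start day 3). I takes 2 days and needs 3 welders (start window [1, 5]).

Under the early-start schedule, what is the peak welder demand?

18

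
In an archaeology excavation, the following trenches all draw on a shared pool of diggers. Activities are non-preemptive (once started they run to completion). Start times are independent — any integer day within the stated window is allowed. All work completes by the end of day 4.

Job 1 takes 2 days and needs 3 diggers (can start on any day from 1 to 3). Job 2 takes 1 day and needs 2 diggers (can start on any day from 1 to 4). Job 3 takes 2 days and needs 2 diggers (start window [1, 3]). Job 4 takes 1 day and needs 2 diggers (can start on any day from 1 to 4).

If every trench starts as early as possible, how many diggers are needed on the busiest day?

9

Early-start schedule: Job 1@1, Job 2@1, Job 3@1, Job 4@1.
Load per day: day 1: 9, day 2: 5, day 3: 0, day 4: 0.
Peak is 9.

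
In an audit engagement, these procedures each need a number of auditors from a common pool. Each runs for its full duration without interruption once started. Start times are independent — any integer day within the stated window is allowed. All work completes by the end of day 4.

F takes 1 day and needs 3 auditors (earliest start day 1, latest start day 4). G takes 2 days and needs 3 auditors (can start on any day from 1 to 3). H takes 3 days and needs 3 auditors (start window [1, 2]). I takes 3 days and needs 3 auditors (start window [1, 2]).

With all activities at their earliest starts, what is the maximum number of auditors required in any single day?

Early-start schedule: F@1, G@1, H@1, I@1.
Load per day: day 1: 12, day 2: 9, day 3: 6, day 4: 0.
Peak is 12.

12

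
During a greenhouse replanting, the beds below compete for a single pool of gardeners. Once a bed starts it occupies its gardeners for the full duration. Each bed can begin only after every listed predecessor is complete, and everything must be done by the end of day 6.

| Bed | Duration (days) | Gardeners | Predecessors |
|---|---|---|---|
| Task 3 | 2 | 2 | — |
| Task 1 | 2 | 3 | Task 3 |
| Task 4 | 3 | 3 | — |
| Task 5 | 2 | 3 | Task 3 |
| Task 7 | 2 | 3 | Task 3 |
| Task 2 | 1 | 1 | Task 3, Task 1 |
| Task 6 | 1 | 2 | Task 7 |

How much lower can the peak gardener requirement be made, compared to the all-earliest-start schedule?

Early-start peak: d1:5  d2:5  d3:12  d4:9  d5:3  d6:0 ⇒ 12.
Leveled (Task 3@1, Task 1@3, Task 4@1, Task 5@5, Task 7@4, Task 2@6, Task 6@6): d1:5  d2:5  d3:6  d4:6  d5:6  d6:6 ⇒ 6.
Reduction 12 − 6 = 6.

6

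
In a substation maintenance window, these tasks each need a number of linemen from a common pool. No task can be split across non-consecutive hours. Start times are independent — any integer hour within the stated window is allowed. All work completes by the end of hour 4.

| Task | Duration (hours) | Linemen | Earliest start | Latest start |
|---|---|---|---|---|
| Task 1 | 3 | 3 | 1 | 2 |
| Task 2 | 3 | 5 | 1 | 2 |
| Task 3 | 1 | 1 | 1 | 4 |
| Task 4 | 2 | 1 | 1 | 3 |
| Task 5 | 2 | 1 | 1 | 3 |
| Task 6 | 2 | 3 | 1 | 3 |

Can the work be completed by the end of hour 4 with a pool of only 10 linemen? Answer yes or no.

no

The minimum achievable peak is 11; 10 < 11, so no feasible schedule stays within the cap.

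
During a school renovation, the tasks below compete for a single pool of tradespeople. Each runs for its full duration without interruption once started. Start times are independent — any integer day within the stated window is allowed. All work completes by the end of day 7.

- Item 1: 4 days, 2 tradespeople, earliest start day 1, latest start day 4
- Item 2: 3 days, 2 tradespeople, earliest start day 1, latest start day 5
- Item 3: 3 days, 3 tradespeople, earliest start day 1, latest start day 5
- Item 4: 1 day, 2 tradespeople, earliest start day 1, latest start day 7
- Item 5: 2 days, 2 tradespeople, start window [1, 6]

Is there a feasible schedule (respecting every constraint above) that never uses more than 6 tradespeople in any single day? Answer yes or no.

Schedule Item 1@1, Item 2@1, Item 3@4, Item 4@5, Item 5@6: d1:4  d2:4  d3:4  d4:5  d5:5  d6:5  d7:2 — peak 5 ≤ 6.

yes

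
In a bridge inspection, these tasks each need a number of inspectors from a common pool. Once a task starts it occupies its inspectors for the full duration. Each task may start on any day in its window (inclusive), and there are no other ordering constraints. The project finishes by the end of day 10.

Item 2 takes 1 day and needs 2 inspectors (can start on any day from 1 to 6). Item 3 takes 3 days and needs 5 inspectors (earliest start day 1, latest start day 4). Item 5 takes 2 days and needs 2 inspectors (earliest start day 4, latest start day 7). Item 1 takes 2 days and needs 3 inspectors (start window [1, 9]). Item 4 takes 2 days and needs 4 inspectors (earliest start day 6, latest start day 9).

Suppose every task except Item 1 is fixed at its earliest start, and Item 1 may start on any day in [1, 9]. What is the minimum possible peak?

7

Item 1@1: d1:10  d2:8  d3:5  d4:2  d5:2  d6:4  d7:4  d8:0  d9:0  d10:0 → peak 10
Item 1@2: d1:7  d2:8  d3:8  d4:2  d5:2  d6:4  d7:4  d8:0  d9:0  d10:0 → peak 8
Item 1@3: d1:7  d2:5  d3:8  d4:5  d5:2  d6:4  d7:4  d8:0  d9:0  d10:0 → peak 8
Item 1@4: d1:7  d2:5  d3:5  d4:5  d5:5  d6:4  d7:4  d8:0  d9:0  d10:0 → peak 7
Item 1@5: d1:7  d2:5  d3:5  d4:2  d5:5  d6:7  d7:4  d8:0  d9:0  d10:0 → peak 7
Item 1@6: d1:7  d2:5  d3:5  d4:2  d5:2  d6:7  d7:7  d8:0  d9:0  d10:0 → peak 7
Item 1@7: d1:7  d2:5  d3:5  d4:2  d5:2  d6:4  d7:7  d8:3  d9:0  d10:0 → peak 7
Item 1@8: d1:7  d2:5  d3:5  d4:2  d5:2  d6:4  d7:4  d8:3  d9:3  d10:0 → peak 7
Item 1@9: d1:7  d2:5  d3:5  d4:2  d5:2  d6:4  d7:4  d8:0  d9:3  d10:3 → peak 7
Best is Item 1@4, peak 7.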